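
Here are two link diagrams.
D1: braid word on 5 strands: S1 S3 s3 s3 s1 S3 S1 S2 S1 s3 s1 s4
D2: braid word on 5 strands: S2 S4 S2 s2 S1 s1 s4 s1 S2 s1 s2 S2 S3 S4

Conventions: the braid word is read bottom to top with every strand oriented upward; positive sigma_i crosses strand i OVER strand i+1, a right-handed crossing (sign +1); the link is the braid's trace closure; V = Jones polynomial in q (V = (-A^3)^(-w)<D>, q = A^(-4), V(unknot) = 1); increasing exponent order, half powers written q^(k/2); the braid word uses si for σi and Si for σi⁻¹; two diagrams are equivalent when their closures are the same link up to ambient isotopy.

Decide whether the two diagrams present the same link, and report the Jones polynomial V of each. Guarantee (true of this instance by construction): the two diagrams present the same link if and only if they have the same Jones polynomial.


equivalent: no
D1 (bracket 1; 12 crossings at w = 0): V = 1
V(D2) = q^-2 - q^-1 + 1 - q + q^2  (w -2, c 14, <D> = A^-14 - A^-10 + A^-6 - A^-2 + A^2)
key observation: 2 values of V(q) split the 2 diagrams


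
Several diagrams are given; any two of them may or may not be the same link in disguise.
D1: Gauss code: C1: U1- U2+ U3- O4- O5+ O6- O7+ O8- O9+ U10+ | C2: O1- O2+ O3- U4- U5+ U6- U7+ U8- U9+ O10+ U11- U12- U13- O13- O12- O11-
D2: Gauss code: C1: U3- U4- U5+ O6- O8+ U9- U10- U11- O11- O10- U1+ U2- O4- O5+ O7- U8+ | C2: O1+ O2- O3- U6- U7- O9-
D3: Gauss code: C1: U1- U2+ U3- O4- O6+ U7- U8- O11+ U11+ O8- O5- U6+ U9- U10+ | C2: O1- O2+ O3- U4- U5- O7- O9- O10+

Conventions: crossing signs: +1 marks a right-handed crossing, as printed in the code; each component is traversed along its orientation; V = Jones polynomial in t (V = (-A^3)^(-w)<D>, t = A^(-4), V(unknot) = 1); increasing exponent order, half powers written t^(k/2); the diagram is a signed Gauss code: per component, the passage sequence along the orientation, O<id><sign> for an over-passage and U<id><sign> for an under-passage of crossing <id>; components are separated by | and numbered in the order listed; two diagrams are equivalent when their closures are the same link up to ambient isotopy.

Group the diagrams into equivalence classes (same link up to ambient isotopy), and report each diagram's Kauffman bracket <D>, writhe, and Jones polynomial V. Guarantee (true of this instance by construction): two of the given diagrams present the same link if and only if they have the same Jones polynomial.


grouping into links: {D1} | {D2, D3}
V(D1) = -t^(-1/2) - t^(1/2)  (w -3, c 13, <D> = A^-11 + A^-7)
V(D2) = -t^(-9/2) - t^(-5/2) + t^(-3/2) - t^(-1/2)  (w -5, c 11, <D> = A^-13 - A^-9 + A^-5 + A^3)
V(D3) = -t^(-9/2) - t^(-5/2) + t^(-3/2) - t^(-1/2)  (w -3, c 11, <D> = A^-7 - A^-3 + A + A^9)
key observation: 2 values of V(t) split the 3 diagrams


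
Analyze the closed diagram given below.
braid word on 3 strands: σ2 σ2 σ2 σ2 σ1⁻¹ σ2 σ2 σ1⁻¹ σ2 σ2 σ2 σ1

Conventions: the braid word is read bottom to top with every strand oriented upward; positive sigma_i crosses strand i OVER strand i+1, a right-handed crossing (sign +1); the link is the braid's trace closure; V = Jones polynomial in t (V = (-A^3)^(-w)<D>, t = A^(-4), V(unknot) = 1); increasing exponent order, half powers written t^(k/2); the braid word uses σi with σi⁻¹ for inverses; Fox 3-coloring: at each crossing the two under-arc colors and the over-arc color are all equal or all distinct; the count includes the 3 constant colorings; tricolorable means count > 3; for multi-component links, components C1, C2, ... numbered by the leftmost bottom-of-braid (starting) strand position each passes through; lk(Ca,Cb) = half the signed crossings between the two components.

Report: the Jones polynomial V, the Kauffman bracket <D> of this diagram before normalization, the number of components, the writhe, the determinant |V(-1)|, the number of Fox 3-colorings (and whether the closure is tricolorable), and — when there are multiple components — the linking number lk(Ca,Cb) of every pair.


V = t^3 - t^4 + 4t^5 - 5t^6 + 6t^7 - 7t^8 + 6t^9 - 5t^10 + 3t^11 - t^12
<D> = -A^-24 + 3A^-20 - 5A^-16 + 6A^-12 - 7A^-8 + 6A^-4 - 5 + 4A^4 - A^8 + A^12 (w = +8)
1 component over 12 crossings, w = +8
9 Fox colorings among 3^12, |V(-1)| = 39: tricolorable
why: |V(-1)| = 39: so tricolorable, since 3 divides 39


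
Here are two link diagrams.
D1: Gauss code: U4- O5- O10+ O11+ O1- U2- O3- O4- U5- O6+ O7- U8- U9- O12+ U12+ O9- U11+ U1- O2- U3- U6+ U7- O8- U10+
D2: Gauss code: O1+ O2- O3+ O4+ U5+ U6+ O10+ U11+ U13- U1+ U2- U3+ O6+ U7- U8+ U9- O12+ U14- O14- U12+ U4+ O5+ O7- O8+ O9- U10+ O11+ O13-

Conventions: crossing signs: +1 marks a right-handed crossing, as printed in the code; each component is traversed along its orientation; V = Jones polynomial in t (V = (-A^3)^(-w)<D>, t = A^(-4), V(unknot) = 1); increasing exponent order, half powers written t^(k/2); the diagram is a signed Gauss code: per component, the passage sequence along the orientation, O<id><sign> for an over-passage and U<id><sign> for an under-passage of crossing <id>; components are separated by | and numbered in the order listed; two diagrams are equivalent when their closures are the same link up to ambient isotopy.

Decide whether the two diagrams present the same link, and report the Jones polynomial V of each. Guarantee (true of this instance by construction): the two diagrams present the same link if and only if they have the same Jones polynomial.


same link: no
V(D1) = -t^-6 + t^-5 - t^-4 + 2t^-3 - t^-2 + t^-1  [12 crossings, <D> = A^-8 - A^-4 + 2 - A^4 + A^8 - A^12, w = -4]
V(D2) = t - t^2 + 2t^3 - t^4 + t^5 - t^6  [14 crossings, <D> = -A^-12 + A^-8 - A^-4 + 2 - A^4 + A^8, w = +4]
insight: 2 values of V(t) split the 2 diagrams


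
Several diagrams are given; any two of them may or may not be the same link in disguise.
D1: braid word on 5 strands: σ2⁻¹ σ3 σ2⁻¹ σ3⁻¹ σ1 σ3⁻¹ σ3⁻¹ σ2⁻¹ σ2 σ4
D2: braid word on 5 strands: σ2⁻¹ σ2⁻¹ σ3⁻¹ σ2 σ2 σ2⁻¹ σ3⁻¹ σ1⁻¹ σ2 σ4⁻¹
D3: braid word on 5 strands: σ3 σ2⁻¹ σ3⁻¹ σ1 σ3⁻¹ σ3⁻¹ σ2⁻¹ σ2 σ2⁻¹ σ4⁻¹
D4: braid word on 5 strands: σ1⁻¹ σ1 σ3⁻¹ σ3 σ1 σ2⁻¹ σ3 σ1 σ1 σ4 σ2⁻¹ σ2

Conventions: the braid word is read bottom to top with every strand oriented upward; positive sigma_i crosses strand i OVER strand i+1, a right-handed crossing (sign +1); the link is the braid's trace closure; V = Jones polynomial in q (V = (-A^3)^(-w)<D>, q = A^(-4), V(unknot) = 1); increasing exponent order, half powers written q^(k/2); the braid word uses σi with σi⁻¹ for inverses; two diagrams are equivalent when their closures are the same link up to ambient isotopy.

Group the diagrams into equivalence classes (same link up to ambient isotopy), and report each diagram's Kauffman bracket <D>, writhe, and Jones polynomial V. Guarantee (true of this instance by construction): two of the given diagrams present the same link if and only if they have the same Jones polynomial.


grouping into links: {D1, D3} | {D2} | {D4}
V(D1) = -q^-6 + q^-5 - q^-4 + 2q^-3 - q^-2 + q^-1  (w -2, c 10, <D> = A^-2 - A^2 + 2A^6 - A^10 + A^14 - A^18)
D2 (bracket A^-12; 10 crossings at w = -4): V = 1
V(D3) = -q^-6 + q^-5 - q^-4 + 2q^-3 - q^-2 + q^-1  (w -4, c 10, <D> = A^-8 - A^-4 + 2 - A^4 + A^8 - A^12)
V(D4) = q + q^3 - q^4  (w +4, c 12, <D> = -A^-4 + 1 + A^8)
why: 3 classes among 4 diagrams; unequal V(q) rules out equality


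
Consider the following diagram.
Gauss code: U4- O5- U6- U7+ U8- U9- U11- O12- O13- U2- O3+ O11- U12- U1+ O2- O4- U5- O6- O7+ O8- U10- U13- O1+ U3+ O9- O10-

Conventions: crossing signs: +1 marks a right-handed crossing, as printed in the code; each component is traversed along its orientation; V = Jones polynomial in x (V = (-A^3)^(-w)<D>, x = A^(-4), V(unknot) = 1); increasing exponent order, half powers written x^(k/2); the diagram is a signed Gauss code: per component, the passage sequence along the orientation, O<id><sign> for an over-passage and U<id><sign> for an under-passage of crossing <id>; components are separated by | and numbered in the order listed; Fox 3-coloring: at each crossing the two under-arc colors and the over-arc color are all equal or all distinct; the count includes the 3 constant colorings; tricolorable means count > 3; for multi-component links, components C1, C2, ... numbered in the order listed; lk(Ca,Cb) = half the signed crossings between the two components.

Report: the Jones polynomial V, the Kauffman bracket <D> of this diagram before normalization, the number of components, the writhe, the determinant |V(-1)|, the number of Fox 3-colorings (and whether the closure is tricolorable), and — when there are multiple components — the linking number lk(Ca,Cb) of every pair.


V = x^-10 - 2x^-9 + 3x^-8 - 5x^-7 + 5x^-6 - 5x^-5 + 4x^-4 - 2x^-3 + 2x^-2
<D> = -2A^-13 + 2A^-9 - 4A^-5 + 5A^-1 - 5A^3 + 5A^7 - 3A^11 + 2A^15 - A^19 (w = -7)
1 component over 13 crossings, w = -7
3 Fox colorings among 3^13, |V(-1)| = 29: not tricolorable
why: |V(-1)| = 29: so not tricolorable, since 3 does not divide 29


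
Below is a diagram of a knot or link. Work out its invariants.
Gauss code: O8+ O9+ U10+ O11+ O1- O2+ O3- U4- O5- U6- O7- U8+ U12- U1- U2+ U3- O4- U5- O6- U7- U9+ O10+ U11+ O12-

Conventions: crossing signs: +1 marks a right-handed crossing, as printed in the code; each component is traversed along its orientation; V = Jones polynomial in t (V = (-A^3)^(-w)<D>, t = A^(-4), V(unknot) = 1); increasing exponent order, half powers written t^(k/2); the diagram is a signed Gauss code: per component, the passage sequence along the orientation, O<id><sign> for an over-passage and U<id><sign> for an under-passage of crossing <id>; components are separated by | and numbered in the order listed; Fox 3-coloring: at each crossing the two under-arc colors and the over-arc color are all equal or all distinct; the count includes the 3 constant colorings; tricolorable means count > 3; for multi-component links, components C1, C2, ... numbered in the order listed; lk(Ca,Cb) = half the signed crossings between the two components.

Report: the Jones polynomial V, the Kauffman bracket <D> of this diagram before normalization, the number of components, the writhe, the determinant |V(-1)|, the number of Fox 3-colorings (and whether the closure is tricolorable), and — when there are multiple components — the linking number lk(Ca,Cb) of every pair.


V(t) = -t^-6 + t^-5 - 2t^-4 + 3t^-3 - 2t^-2 + 3t^-1 - 1 + t - t^2
bracket: -A^-14 + A^-10 - A^-6 + 3A^-2 - 2A^2 + 3A^6 - 2A^10 + A^14 - A^18, w = -2
1 component, writhe -2, over 12 crossings
det 15, colorings 9 of 3^12 — tricolorable
observation: the span of V is 8, forcing >= 8 crossings in any diagram


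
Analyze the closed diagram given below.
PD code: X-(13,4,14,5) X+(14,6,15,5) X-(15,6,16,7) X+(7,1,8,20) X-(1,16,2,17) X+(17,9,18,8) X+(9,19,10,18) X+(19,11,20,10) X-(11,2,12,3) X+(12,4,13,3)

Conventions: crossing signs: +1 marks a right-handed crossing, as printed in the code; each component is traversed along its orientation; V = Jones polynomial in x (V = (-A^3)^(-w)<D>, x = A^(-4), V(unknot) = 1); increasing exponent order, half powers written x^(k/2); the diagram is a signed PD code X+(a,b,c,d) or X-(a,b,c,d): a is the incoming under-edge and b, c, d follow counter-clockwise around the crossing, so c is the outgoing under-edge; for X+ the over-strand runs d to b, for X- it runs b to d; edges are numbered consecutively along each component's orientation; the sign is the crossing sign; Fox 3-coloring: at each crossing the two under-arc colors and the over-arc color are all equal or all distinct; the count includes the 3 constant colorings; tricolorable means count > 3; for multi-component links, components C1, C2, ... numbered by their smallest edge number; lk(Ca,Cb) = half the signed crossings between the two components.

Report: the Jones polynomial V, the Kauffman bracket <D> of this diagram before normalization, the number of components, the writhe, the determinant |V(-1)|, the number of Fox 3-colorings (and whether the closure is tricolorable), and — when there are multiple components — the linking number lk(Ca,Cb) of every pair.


V = x^-1 - 1 + 2x - 2x^2 + 2x^3 - 2x^4 + x^5
<D> = A^-14 - 2A^-10 + 2A^-6 - 2A^-2 + 2A^2 - A^6 + A^10 (w = +2)
1 component over 10 crossings, w = +2
3 Fox colorings among 3^10, |V(-1)| = 11: not tricolorable
why: V spans 6 powers of x: at least 6 crossings in any diagram


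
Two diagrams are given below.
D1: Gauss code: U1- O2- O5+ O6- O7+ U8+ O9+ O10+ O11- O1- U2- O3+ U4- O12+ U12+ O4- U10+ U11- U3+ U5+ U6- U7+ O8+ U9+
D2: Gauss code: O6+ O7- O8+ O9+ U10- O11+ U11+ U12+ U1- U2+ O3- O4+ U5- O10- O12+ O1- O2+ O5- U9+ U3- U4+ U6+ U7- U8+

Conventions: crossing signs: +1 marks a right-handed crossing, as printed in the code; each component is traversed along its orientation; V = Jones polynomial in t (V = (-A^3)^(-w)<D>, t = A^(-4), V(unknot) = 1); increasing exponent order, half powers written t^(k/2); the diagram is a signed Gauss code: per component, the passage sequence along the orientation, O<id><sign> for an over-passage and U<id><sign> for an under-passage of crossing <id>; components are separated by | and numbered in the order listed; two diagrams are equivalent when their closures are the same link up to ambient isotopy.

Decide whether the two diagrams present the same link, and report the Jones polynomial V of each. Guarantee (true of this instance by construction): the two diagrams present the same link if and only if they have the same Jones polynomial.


equivalent: yes
V(D1) = 1  (w +2, c 12, <D> = A^6)
V(D2) = 1  [12 crossings, <D> = A^6, w = +2]
key observation: Reidemeister moves carry D1 (12 crossings) to D2 (12)


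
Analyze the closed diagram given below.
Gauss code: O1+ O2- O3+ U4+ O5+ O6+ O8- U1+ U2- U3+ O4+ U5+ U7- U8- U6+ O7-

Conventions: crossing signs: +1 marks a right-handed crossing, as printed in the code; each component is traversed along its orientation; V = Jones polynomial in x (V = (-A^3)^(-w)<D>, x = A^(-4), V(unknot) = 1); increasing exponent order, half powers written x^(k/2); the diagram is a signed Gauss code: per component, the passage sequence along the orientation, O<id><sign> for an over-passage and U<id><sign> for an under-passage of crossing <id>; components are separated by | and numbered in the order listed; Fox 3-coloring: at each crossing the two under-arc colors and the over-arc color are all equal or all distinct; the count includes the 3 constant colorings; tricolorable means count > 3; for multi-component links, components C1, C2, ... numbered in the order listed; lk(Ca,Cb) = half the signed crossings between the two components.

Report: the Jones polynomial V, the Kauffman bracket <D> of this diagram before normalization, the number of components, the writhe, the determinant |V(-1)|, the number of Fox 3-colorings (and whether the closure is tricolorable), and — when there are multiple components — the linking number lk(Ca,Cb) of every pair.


Jones polynomial: V(x) = x + x^3 - x^4
<D> = -A^-10 + A^-6 + A^2; writhe +2
components 1, writhe +2 (8 crossings)
3-colorings: 9 of 3^8, det 3 — tricolorable
note: |V(-1)| = 3: so tricolorable, since 3 divides 3


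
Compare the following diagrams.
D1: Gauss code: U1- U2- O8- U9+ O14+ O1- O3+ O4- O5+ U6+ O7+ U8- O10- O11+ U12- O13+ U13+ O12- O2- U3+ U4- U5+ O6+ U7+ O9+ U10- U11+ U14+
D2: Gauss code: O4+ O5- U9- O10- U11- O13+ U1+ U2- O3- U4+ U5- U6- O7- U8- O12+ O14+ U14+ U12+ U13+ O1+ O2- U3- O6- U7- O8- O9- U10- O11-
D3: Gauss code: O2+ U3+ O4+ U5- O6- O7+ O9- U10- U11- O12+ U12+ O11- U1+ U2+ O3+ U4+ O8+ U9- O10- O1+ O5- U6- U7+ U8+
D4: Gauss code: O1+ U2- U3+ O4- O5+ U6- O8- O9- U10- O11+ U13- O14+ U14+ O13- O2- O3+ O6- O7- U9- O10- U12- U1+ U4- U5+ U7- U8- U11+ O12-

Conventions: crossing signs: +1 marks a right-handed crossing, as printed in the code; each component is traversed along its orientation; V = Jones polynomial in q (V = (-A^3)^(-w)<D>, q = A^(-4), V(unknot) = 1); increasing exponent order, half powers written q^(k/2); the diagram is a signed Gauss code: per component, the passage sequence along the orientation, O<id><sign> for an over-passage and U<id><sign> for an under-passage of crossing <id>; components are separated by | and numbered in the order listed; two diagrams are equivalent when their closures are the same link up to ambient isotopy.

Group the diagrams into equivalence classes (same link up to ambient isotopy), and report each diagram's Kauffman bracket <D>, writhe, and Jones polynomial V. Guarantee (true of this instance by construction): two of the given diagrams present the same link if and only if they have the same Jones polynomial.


classes: {D1, D3} | {D2} | {D4}
V(D1) = q^-1 - 1 + 2q - 2q^2 + 2q^3 - 2q^4 + q^5  [14 crossings, <D> = A^-14 - 2A^-10 + 2A^-6 - 2A^-2 + 2A^2 - A^6 + A^10, w = +2]
V(D2) = q^-8 - 2q^-7 + q^-6 - 2q^-5 + 2q^-4 + q^-2  [14 crossings, <D> = A^-4 + 2A^4 - 2A^8 + A^12 - 2A^16 + A^20, w = -4]
V(D3) = q^-1 - 1 + 2q - 2q^2 + 2q^3 - 2q^4 + q^5  [12 crossings, <D> = A^-14 - 2A^-10 + 2A^-6 - 2A^-2 + 2A^2 - A^6 + A^10, w = +2]
D4 (bracket A^-8 + 1 - A^4; 14 crossings at w = -4): V = -q^-4 + q^-3 + q^-1
insight: V(q) takes 3 values over 4 diagrams, fixing the grouping


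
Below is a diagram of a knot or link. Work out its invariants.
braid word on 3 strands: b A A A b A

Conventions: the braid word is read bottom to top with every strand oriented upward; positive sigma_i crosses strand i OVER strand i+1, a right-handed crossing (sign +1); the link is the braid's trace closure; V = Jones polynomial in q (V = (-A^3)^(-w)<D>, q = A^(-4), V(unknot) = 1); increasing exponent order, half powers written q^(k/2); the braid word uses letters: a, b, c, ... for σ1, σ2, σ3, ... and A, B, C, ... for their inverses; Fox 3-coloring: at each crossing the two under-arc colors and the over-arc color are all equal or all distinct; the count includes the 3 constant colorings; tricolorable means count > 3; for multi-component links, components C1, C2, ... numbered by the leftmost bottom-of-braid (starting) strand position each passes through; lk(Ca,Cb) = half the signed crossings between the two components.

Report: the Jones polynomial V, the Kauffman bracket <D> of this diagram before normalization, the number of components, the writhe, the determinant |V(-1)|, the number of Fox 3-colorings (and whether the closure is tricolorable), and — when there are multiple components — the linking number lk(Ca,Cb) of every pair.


Jones polynomial: V(q) = q^-5 - 2q^-4 + 2q^-3 - 2q^-2 + 2q^-1 - 1 + q
<D> = A^-10 - A^-6 + 2A^-2 - 2A^2 + 2A^6 - 2A^10 + A^14; writhe -2
components 1, writhe -2 (6 crossings)
3-colorings: 3 of 3^6, det 11 — not tricolorable
note: V spans 6 powers of q: at least 6 crossings in any diagram


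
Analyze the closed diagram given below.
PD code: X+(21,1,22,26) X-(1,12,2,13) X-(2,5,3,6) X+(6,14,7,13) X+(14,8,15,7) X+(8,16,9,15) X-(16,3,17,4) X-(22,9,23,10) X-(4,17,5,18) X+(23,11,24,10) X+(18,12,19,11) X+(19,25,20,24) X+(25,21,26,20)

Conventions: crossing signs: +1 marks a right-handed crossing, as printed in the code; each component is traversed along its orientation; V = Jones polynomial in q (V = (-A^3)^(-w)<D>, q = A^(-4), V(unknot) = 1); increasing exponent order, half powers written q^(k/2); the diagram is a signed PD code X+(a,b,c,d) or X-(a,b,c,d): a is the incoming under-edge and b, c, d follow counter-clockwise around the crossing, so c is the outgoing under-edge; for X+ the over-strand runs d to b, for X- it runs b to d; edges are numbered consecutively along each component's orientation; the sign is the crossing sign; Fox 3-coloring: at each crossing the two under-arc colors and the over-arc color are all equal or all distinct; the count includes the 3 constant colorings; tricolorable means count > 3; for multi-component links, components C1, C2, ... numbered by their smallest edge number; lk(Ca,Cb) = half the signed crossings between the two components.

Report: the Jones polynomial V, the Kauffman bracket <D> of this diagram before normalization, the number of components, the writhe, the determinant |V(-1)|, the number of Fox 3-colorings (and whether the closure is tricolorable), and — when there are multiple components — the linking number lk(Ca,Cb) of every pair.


Jones polynomial: V(q) = -q^-2 + q^-1 - 2 + 5q - 3q^2 + 5q^3 - 5q^4 + 2q^5 - 2q^6 + q^7
<D> = -A^-19 + 2A^-15 - 2A^-11 + 5A^-7 - 5A^-3 + 3A - 5A^5 + 2A^9 - A^13 + A^17; writhe +3
components 1, writhe +3 (13 crossings)
3-colorings: 81 of 3^13, det 27 — tricolorable
note: det 27 = |V(-1)|; divisible by 3, so tricolorable


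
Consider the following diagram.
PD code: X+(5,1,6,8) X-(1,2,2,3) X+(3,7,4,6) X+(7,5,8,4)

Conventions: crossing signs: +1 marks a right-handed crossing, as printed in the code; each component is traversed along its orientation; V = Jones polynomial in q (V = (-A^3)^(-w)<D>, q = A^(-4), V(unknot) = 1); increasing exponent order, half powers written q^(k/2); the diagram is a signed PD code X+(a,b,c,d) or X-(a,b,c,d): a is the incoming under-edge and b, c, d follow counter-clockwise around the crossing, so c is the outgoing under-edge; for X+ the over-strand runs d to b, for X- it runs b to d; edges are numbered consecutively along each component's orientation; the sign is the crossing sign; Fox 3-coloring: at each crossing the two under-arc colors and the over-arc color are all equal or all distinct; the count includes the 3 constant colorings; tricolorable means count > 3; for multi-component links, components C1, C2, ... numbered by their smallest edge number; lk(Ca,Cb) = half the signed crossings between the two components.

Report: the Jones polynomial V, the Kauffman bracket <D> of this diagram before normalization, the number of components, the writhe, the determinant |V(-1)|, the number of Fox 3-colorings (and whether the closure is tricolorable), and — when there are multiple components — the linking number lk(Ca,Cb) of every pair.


V(q) = q + q^3 - q^4
bracket: -A^-10 + A^-6 + A^2, w = +2
1 component, writhe +2, over 4 crossings
det 3, colorings 9 of 3^4 — tricolorable
observation: V spans 3 powers of q: at least 3 crossings in any diagram


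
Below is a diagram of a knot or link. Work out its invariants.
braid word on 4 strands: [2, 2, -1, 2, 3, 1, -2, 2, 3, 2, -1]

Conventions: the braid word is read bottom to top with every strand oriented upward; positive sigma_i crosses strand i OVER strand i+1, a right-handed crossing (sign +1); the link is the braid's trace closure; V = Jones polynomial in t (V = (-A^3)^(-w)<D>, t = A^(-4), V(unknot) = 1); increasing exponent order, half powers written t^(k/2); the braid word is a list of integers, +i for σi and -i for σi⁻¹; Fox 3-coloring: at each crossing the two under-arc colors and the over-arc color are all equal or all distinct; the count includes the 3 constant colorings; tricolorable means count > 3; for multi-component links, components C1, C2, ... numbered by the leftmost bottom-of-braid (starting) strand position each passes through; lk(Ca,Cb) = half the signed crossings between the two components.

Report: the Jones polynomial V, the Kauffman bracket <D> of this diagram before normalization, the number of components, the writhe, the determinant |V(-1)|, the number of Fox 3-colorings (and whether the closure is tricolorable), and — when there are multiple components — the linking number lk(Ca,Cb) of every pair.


V(t) = t + t^2 + 2t^3 + t^4 - t^7
bracket: A^-13 - A^-1 - 2A^3 - A^7 - A^11, w = +5
3 components, writhe +5, over 11 crossings
lk(C1,C2) = 0
linking number lk(C1,C3) = +1
lk(C2,C3): 0
det 0, colorings 27 of 3^11 — tricolorable
observation: det 0 = |V(-1)|; divisible by 3, so tricolorable


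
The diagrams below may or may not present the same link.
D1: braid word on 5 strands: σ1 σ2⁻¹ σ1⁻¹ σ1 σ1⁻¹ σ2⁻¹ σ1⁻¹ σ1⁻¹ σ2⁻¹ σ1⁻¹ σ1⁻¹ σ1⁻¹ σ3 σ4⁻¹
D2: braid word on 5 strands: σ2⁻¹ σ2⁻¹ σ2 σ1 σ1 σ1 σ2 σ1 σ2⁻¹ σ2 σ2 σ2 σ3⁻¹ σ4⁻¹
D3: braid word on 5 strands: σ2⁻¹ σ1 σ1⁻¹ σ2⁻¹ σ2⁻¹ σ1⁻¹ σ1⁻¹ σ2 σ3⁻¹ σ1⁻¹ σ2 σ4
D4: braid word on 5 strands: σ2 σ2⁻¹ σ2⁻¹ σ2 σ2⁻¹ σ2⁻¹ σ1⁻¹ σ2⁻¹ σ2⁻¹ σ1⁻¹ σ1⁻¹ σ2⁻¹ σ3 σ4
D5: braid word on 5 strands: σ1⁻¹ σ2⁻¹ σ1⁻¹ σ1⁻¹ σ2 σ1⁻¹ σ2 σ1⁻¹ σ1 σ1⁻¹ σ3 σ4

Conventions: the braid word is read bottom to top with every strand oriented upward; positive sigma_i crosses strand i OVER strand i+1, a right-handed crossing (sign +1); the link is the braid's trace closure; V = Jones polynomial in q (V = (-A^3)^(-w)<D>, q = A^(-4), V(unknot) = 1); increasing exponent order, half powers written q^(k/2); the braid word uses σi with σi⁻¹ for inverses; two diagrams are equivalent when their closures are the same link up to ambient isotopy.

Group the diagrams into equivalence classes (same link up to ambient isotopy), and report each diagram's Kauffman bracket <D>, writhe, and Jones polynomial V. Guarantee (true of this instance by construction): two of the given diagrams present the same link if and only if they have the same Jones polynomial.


equivalence classes: {D1, D4} | {D2} | {D3, D5}
D1 (bracket A^-12 + A^-4 - A^8; 14 crossings at w = -8): V = -q^-8 + q^-5 + q^-3
V(D2) = q^2 + q^4 - q^5 + q^6 - q^7  (w +4, c 14, <D> = -A^-16 + A^-12 - A^-8 + A^-4 + A^4)
V(D3) = -q^-6 + q^-5 - q^-4 + 2q^-3 - q^-2 + q^-1  (w -4, c 12, <D> = A^-8 - A^-4 + 2 - A^4 + A^8 - A^12)
V(D4) = -q^-8 + q^-5 + q^-3  [14 crossings, <D> = A^-6 + A^2 - A^14, w = -6]
V(D5) = -q^-6 + q^-5 - q^-4 + 2q^-3 - q^-2 + q^-1  [12 crossings, <D> = A^-2 - A^2 + 2A^6 - A^10 + A^14 - A^18, w = -2]
observation: 3 classes among 5 diagrams; unequal V(q) rules out equality


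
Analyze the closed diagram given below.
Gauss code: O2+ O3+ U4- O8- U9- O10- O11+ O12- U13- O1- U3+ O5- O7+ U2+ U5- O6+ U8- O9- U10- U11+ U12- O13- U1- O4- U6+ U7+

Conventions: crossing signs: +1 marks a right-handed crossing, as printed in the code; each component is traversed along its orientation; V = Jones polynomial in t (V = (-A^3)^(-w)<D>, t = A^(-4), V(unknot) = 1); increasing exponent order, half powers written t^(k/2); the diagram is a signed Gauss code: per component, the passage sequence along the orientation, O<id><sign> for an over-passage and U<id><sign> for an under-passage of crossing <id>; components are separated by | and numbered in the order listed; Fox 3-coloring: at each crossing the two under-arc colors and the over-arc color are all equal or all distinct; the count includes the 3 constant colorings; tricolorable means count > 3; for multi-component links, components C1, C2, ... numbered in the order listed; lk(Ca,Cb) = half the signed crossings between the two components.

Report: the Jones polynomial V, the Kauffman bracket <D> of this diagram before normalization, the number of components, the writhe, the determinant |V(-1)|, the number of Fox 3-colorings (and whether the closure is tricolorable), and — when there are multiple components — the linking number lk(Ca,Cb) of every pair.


V = t^-8 - 2t^-7 + 3t^-6 - 4t^-5 + 4t^-4 - 4t^-3 + 4t^-2 - 3t^-1 + 2 - t + t^2
<D> = -A^-17 + A^-13 - 2A^-9 + 3A^-5 - 4A^-1 + 4A^3 - 4A^7 + 4A^11 - 3A^15 + 2A^19 - A^23 (w = -3)
1 component over 13 crossings, w = -3
3 Fox colorings among 3^13, |V(-1)| = 29: not tricolorable
why: det 29 = |V(-1)|; not divisible by 3, so not tricolorable


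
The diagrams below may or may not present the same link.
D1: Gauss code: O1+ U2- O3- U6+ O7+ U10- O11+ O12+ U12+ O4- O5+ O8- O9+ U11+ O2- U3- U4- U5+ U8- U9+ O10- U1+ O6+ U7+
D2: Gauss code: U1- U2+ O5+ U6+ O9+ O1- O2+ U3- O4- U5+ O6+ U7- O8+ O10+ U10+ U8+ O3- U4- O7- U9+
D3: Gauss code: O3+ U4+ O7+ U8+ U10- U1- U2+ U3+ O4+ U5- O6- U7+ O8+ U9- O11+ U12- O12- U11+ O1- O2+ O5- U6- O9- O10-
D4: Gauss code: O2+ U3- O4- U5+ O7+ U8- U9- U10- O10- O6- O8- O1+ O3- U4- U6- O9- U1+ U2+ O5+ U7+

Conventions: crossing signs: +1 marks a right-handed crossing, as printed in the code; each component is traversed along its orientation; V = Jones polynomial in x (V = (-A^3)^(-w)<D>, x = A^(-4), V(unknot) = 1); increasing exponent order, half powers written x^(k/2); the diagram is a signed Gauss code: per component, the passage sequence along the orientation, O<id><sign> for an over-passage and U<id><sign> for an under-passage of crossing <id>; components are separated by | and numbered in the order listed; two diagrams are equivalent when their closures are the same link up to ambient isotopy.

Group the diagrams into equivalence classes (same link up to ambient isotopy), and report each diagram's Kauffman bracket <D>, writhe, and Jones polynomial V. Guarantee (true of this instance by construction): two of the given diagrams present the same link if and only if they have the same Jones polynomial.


equivalence classes: {D1, D2, D3, D4}
D1 (bracket -A^-6 + 2A^-2 - 2A^2 + 3A^6 - 2A^10 + 2A^14 - A^18; 12 crossings at w = +2): V = -x^-3 + 2x^-2 - 2x^-1 + 3 - 2x + 2x^2 - x^3
D2 (bracket -A^-6 + 2A^-2 - 2A^2 + 3A^6 - 2A^10 + 2A^14 - A^18; 10 crossings at w = +2): V = -x^-3 + 2x^-2 - 2x^-1 + 3 - 2x + 2x^2 - x^3
V(D3) = -x^-3 + 2x^-2 - 2x^-1 + 3 - 2x + 2x^2 - x^3  [12 crossings, <D> = -A^-12 + 2A^-8 - 2A^-4 + 3 - 2A^4 + 2A^8 - A^12, w = 0]
D4 (bracket -A^-18 + 2A^-14 - 2A^-10 + 3A^-6 - 2A^-2 + 2A^2 - A^6; 10 crossings at w = -2): V = -x^-3 + 2x^-2 - 2x^-1 + 3 - 2x + 2x^2 - x^3
observation: all 4 diagrams share one V(x), hence one class


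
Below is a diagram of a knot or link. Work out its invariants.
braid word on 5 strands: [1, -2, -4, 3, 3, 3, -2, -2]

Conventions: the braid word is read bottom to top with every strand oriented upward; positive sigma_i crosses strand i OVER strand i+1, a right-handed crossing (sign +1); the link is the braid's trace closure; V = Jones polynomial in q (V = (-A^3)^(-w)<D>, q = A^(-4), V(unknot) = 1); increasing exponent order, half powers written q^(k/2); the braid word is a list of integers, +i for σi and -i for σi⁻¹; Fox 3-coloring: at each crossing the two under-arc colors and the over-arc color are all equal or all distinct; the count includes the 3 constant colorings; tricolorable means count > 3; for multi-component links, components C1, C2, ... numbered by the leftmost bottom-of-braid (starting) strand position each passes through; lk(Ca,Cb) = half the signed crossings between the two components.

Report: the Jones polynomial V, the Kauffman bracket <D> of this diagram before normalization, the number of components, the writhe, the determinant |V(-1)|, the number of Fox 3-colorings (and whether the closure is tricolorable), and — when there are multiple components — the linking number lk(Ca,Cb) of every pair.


Jones polynomial: V(q) = -q^-3 + q^-2 - q^-1 + 3 - q + q^2 - q^3
<D> = -A^-12 + A^-8 - A^-4 + 3 - A^4 + A^8 - A^12; writhe 0
components 1, writhe 0 (8 crossings)
3-colorings: 27 of 3^8, det 9 — tricolorable
note: w = 0 shifts under R1 moves; the (-A^3)^(0) factor cancels that in V


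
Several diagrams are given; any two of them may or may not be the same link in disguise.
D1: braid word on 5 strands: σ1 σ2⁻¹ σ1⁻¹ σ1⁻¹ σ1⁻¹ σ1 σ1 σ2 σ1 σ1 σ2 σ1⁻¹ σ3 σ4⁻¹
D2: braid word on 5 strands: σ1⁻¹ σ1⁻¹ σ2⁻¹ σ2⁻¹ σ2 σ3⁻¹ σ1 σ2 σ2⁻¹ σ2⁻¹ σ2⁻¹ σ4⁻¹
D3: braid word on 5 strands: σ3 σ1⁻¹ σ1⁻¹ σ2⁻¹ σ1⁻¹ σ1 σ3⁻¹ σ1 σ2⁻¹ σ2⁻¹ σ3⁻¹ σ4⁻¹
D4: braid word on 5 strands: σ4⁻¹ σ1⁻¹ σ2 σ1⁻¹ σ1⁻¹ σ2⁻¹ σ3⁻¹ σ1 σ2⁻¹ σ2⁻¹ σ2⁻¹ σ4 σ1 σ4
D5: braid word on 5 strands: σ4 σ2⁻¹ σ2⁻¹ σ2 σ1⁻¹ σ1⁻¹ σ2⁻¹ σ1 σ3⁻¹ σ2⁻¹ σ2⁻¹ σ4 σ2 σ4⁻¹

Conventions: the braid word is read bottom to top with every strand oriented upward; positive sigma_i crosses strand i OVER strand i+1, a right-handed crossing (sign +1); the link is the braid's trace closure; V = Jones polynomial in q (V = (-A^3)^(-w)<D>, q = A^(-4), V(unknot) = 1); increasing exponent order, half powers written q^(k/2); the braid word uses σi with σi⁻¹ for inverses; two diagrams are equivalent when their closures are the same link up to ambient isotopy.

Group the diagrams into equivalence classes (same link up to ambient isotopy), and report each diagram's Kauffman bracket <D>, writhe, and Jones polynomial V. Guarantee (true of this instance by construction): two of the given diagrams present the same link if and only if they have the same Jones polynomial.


equivalence classes: {D1} | {D2, D3, D4, D5}
D1 (bracket A^6; 14 crossings at w = +2): V = 1
V(D2) = -q^-6 + q^-5 - q^-4 + 2q^-3 - q^-2 + q^-1  [12 crossings, <D> = A^-14 - A^-10 + 2A^-6 - A^-2 + A^2 - A^6, w = -6]
V(D3) = -q^-6 + q^-5 - q^-4 + 2q^-3 - q^-2 + q^-1  (w -6, c 12, <D> = A^-14 - A^-10 + 2A^-6 - A^-2 + A^2 - A^6)
V(D4) = -q^-6 + q^-5 - q^-4 + 2q^-3 - q^-2 + q^-1  [14 crossings, <D> = A^-8 - A^-4 + 2 - A^4 + A^8 - A^12, w = -4]
V(D5) = -q^-6 + q^-5 - q^-4 + 2q^-3 - q^-2 + q^-1  (w -4, c 14, <D> = A^-8 - A^-4 + 2 - A^4 + A^8 - A^12)
key observation: 2 values of V(q) split the 5 diagrams


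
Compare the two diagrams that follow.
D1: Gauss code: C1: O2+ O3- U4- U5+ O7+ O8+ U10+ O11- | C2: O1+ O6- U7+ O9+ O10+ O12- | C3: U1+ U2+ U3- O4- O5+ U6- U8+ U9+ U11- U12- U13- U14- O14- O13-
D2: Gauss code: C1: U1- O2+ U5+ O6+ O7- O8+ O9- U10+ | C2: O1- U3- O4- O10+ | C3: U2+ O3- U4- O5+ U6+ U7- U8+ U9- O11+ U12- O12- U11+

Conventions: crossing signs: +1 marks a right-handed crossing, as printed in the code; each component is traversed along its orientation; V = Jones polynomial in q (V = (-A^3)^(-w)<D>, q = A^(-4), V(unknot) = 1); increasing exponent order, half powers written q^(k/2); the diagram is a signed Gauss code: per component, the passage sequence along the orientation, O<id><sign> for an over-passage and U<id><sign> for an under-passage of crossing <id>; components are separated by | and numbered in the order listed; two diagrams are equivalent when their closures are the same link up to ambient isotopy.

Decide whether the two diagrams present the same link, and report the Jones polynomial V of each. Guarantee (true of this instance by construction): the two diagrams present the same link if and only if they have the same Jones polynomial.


equivalent: no
V(D1) = 1 + q + q^2 + q^3  (w 0, c 14, <D> = A^-12 + A^-8 + A^-4 + 1)
V(D2) = q^-2 + 2 + q^2  [12 crossings, <D> = A^-8 + 2 + A^8, w = 0]
key observation: 2 values of V(q) split the 2 diagrams


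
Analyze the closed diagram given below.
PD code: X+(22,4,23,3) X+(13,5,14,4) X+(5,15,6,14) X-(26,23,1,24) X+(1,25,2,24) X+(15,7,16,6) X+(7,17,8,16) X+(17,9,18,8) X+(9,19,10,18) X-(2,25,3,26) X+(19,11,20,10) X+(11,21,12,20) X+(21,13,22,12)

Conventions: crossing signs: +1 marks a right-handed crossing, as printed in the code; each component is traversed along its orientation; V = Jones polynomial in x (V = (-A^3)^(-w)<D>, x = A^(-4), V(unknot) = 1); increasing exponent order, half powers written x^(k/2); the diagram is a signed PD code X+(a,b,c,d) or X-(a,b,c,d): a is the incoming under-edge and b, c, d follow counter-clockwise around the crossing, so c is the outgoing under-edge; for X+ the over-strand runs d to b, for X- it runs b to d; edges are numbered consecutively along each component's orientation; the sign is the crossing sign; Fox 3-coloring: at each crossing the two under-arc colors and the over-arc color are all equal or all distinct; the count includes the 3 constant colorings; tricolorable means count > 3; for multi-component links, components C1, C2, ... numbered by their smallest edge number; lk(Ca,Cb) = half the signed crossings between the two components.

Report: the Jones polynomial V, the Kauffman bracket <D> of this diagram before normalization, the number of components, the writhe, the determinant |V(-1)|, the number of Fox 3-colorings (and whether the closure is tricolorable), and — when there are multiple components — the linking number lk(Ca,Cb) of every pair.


V(x) = x^4 + x^6 - x^7 + x^8 - x^9 + x^10 - x^11 + x^12 - x^13
bracket: A^-25 - A^-21 + A^-17 - A^-13 + A^-9 - A^-5 + A^-1 - A^3 - A^11, w = +9
1 component, writhe +9, over 13 crossings
det 9, colorings 9 of 3^13 — tricolorable
observation: the span of V is 9, forcing >= 9 crossings in any diagram


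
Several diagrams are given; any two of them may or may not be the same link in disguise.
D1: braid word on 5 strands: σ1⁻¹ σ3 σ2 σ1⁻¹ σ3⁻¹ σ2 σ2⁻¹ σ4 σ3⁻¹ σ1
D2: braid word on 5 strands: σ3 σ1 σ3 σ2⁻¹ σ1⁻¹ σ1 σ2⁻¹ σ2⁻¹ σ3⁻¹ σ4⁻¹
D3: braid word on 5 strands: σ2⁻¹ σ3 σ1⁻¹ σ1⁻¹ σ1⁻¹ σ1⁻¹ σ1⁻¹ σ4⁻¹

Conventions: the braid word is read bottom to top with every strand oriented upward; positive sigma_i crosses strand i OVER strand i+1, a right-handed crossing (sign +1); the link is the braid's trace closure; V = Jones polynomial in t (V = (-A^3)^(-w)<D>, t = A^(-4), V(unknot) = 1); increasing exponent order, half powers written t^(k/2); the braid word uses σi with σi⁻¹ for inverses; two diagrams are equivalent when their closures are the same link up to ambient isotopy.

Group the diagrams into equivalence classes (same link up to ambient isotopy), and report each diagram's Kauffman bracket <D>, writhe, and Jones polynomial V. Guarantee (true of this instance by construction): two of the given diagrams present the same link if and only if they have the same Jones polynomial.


equivalence classes: {D1} | {D2} | {D3}
D1 (bracket 1; 10 crossings at w = 0): V = 1
D2 (bracket A^-2 + A^6 - A^10; 10 crossings at w = -2): V = -t^-4 + t^-3 + t^-1
V(D3) = -t^-7 + t^-6 - t^-5 + t^-4 + t^-2  [8 crossings, <D> = A^-10 + A^-2 - A^2 + A^6 - A^10, w = -6]
key observation: comparing 3 Jones polynomials yields 3 groups


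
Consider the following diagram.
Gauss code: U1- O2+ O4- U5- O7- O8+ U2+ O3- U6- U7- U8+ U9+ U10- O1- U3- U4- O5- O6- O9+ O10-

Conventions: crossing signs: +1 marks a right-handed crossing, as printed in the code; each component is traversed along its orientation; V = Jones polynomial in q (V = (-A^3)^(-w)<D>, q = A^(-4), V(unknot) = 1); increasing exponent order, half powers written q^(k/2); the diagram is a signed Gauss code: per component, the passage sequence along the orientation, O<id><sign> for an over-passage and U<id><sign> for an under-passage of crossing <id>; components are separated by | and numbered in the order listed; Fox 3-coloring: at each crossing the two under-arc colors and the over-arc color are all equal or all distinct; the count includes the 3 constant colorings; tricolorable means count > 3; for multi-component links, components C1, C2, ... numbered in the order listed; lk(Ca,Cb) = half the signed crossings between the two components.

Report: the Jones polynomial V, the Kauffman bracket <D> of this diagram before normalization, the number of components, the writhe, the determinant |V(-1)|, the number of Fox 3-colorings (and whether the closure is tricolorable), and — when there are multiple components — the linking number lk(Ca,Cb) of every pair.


Jones polynomial: V(q) = -q^-6 + q^-5 - q^-4 + 2q^-3 - q^-2 + q^-1
<D> = A^-8 - A^-4 + 2 - A^4 + A^8 - A^12; writhe -4
components 1, writhe -4 (10 crossings)
3-colorings: 3 of 3^10, det 7 — not tricolorable
note: V spans 5 powers of q: at least 5 crossings in any diagram


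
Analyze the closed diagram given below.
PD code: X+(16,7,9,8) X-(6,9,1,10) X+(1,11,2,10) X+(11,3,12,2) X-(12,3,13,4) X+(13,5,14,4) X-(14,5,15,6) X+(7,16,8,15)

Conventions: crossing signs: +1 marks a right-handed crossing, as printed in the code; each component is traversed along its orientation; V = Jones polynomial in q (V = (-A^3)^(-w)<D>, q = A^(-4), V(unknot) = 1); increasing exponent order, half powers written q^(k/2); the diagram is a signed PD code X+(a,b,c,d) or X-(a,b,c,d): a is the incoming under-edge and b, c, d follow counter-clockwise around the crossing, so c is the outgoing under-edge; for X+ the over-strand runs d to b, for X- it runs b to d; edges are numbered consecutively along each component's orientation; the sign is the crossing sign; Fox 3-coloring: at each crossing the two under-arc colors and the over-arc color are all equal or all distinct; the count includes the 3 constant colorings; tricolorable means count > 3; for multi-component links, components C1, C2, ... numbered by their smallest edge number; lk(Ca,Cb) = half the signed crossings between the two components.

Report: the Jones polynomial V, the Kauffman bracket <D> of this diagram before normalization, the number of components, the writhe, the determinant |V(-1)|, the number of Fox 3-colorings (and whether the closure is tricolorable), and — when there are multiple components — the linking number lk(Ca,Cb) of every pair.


V = 1 + q + q^2 + q^3
<D> = A^-6 + A^-2 + A^2 + A^6 (w = +2)
3 components over 8 crossings, w = +2
lk(C1,C2): 0
lk(C1,C3) = 0
linking number lk(C2,C3) = +1
9 Fox colorings among 3^8, |V(-1)| = 0: tricolorable
why: the span of V is 3, within the link bound 8 + 3 - 1
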